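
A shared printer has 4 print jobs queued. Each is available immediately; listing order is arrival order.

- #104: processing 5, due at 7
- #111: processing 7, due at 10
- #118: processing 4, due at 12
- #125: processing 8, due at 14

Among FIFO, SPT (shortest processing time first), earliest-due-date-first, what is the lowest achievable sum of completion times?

53

FIFO (arrival order): #104 #111 #118 #125.
#104: 0→5
#111: 5→12
#118: 12→16
#125: 16→24
Sum = 5+12+16+24 = 57.
SPT (increasing processing time): #118 #104 #111 #125.
#118: 0→4
#104: 4→9
#111: 9→16
#125: 16→24
Sum = 4+9+16+24 = 53.
EDD (increasing due date): #104 #111 #118 #125.
#104: 0→5
#111: 5→12
#118: 12→16
#125: 16→24
Sum = 5+12+16+24 = 57.
FIFO 57, SPT 53, EDD 57 → minimum 53.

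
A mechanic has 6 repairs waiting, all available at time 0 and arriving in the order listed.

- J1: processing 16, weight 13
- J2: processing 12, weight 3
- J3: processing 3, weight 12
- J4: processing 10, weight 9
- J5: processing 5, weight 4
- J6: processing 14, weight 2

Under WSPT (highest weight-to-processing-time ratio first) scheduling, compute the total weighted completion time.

WSPT (decreasing weight/processing-time ratio): J3 J4 J1 J5 J2 J6.
J3: finishes 3, weight 12, w·C = 36
J4: finishes 13, weight 9, w·C = 117
J1: finishes 29, weight 13, w·C = 377
J5: finishes 34, weight 4, w·C = 136
J2: finishes 46, weight 3, w·C = 138
J6: finishes 60, weight 2, w·C = 120
Sum = 36+117+377+136+138+120 = 924.

924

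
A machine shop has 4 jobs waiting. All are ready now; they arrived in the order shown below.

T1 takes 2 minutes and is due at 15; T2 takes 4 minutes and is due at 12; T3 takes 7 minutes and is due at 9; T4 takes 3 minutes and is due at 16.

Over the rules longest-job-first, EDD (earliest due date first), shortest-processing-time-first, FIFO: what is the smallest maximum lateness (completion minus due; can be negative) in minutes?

LPT (decreasing processing time): T3 T2 T4 T1.
T3: 0→7, due 9, lateness -2
T2: 7→11, due 12, lateness -1
T4: 11→14, due 16, lateness -2
T1: 14→16, due 15, lateness 1
Maximum = 1.
EDD (increasing due date): T3 T2 T1 T4.
T3: 0→7, due 9, lateness -2
T2: 7→11, due 12, lateness -1
T1: 11→13, due 15, lateness -2
T4: 13→16, due 16, lateness 0
Maximum = 0.
SPT (increasing processing time): T1 T4 T2 T3.
T1: 0→2, due 15, lateness -13
T4: 2→5, due 16, lateness -11
T2: 5→9, due 12, lateness -3
T3: 9→16, due 9, lateness 7
Maximum = 7.
FIFO (arrival order): T1 T2 T3 T4.
T1: 0→2, due 15, lateness -13
T2: 2→6, due 12, lateness -6
T3: 6→13, due 9, lateness 4
T4: 13→16, due 16, lateness 0
Maximum = 4.
LPT 1, EDD 0, SPT 7, FIFO 4 → minimum 0.

0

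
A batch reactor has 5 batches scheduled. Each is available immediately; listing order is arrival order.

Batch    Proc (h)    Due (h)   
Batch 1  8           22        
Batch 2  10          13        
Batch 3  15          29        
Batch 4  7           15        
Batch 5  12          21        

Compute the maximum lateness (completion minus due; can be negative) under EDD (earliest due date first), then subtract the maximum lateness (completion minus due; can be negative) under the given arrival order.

EDD (increasing due date): Batch 2 Batch 4 Batch 5 Batch 1 Batch 3.
Batch 2: 0→10, due 13, lateness -3
Batch 4: 10→17, due 15, lateness 2
Batch 5: 17→29, due 21, lateness 8
Batch 1: 29→37, due 22, lateness 15
Batch 3: 37→52, due 29, lateness 23
Maximum = 23.
FIFO (arrival order): Batch 1 Batch 2 Batch 3 Batch 4 Batch 5.
Batch 1: 0→8, due 22, lateness -14
Batch 2: 8→18, due 13, lateness 5
Batch 3: 18→33, due 29, lateness 4
Batch 4: 33→40, due 15, lateness 25
Batch 5: 40→52, due 21, lateness 31
Maximum = 31.
Difference = 23 − 31 = -8.

-8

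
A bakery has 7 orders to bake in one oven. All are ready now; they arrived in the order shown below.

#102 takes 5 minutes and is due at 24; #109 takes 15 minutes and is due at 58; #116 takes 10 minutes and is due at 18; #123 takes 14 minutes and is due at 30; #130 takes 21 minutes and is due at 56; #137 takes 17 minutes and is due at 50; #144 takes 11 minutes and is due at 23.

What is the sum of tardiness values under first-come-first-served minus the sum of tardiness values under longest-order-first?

-94

FIFO (arrival order): #102 #109 #116 #123 #130 #137 #144.
#102: 0→5, due 24, tardiness 0
#109: 5→20, due 58, tardiness 0
#116: 20→30, due 18, tardiness 12
#123: 30→44, due 30, tardiness 14
#130: 44→65, due 56, tardiness 9
#137: 65→82, due 50, tardiness 32
#144: 82→93, due 23, tardiness 70
Sum = 0+0+12+14+9+32+70 = 137.
LPT (decreasing processing time): #130 #137 #109 #123 #144 #116 #102.
#130: 0→21, due 56, tardiness 0
#137: 21→38, due 50, tardiness 0
#109: 38→53, due 58, tardiness 0
#123: 53→67, due 30, tardiness 37
#144: 67→78, due 23, tardiness 55
#116: 78→88, due 18, tardiness 70
#102: 88→93, due 24, tardiness 69
Sum = 0+0+0+37+55+70+69 = 231.
Difference = 137 − 231 = -94.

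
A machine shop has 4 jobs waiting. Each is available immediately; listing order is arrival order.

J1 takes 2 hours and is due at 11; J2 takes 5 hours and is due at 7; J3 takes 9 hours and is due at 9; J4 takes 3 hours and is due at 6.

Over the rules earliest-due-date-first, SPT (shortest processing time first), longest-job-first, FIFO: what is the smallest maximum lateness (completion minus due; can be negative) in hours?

8

EDD (increasing due date): J4 J2 J3 J1.
J4: 0→3, due 6, lateness -3
J2: 3→8, due 7, lateness 1
J3: 8→17, due 9, lateness 8
J1: 17→19, due 11, lateness 8
Maximum = 8.
SPT (increasing processing time): J1 J4 J2 J3.
J1: 0→2, due 11, lateness -9
J4: 2→5, due 6, lateness -1
J2: 5→10, due 7, lateness 3
J3: 10→19, due 9, lateness 10
Maximum = 10.
LPT (decreasing processing time): J3 J2 J4 J1.
J3: 0→9, due 9, lateness 0
J2: 9→14, due 7, lateness 7
J4: 14→17, due 6, lateness 11
J1: 17→19, due 11, lateness 8
Maximum = 11.
FIFO (arrival order): J1 J2 J3 J4.
J1: 0→2, due 11, lateness -9
J2: 2→7, due 7, lateness 0
J3: 7→16, due 9, lateness 7
J4: 16→19, due 6, lateness 13
Maximum = 13.
EDD 8, SPT 10, LPT 11, FIFO 13 → minimum 8.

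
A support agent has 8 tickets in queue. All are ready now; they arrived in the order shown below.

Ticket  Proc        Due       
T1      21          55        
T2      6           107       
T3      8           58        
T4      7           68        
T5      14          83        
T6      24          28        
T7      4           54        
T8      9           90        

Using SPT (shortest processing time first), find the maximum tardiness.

65

SPT (increasing processing time): T7 T2 T4 T3 T8 T5 T1 T6.
T7: 0→4, due 54, tardiness 0
T2: 4→10, due 107, tardiness 0
T4: 10→17, due 68, tardiness 0
T3: 17→25, due 58, tardiness 0
T8: 25→34, due 90, tardiness 0
T5: 34→48, due 83, tardiness 0
T1: 48→69, due 55, tardiness 14
T6: 69→93, due 28, tardiness 65
Maximum = 65.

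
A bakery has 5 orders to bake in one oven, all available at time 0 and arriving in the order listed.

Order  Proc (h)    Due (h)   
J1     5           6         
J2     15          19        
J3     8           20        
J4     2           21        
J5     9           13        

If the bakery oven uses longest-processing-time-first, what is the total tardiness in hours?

LPT (decreasing processing time): J2 J5 J3 J1 J4.
J2: 0→15, due 19, tardiness 0
J5: 15→24, due 13, tardiness 11
J3: 24→32, due 20, tardiness 12
J1: 32→37, due 6, tardiness 31
J4: 37→39, due 21, tardiness 18
Sum = 0+11+12+31+18 = 72.

72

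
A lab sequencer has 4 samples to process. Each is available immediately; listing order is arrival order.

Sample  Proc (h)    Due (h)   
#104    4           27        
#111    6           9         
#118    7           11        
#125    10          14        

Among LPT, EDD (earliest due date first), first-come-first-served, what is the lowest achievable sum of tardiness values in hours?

11

LPT (decreasing processing time): #125 #118 #111 #104.
#125: 0→10, due 14, tardiness 0
#118: 10→17, due 11, tardiness 6
#111: 17→23, due 9, tardiness 14
#104: 23→27, due 27, tardiness 0
Sum = 0+6+14+0 = 20.
EDD (increasing due date): #111 #118 #125 #104.
#111: 0→6, due 9, tardiness 0
#118: 6→13, due 11, tardiness 2
#125: 13→23, due 14, tardiness 9
#104: 23→27, due 27, tardiness 0
Sum = 0+2+9+0 = 11.
FIFO (arrival order): #104 #111 #118 #125.
#104: 0→4, due 27, tardiness 0
#111: 4→10, due 9, tardiness 1
#118: 10→17, due 11, tardiness 6
#125: 17→27, due 14, tardiness 13
Sum = 0+1+6+13 = 20.
LPT 20, EDD 11, FIFO 20 → minimum 11.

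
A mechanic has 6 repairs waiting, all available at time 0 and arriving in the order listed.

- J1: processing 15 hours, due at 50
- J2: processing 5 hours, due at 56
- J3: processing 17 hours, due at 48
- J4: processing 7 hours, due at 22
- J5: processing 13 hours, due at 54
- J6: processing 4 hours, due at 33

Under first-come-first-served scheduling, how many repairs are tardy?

FIFO (arrival order): J1 J2 J3 J4 J5 J6.
J1: 0→15, due 50, tardiness 0
J2: 15→20, due 56, tardiness 0
J3: 20→37, due 48, tardiness 0
J4: 37→44, due 22, tardiness 22
J5: 44→57, due 54, tardiness 3
J6: 57→61, due 33, tardiness 28
Late repairs: 3.

3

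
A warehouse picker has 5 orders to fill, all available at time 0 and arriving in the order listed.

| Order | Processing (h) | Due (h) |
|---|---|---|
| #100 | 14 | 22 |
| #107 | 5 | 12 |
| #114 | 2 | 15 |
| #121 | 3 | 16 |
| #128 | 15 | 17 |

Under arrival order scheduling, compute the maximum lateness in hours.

22

FIFO (arrival order): #100 #107 #114 #121 #128.
#100: 0→14, due 22, lateness -8
#107: 14→19, due 12, lateness 7
#114: 19→21, due 15, lateness 6
#121: 21→24, due 16, lateness 8
#128: 24→39, due 17, lateness 22
Maximum = 22.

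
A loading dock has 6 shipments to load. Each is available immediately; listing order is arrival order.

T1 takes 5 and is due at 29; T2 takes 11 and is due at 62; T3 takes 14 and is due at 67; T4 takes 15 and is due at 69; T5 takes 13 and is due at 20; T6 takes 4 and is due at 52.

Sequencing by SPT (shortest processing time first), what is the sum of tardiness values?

SPT (increasing processing time): T6 T1 T2 T5 T3 T4.
T6: 0→4, due 52, tardiness 0
T1: 4→9, due 29, tardiness 0
T2: 9→20, due 62, tardiness 0
T5: 20→33, due 20, tardiness 13
T3: 33→47, due 67, tardiness 0
T4: 47→62, due 69, tardiness 0
Sum = 0+0+0+13+0+0 = 13.

13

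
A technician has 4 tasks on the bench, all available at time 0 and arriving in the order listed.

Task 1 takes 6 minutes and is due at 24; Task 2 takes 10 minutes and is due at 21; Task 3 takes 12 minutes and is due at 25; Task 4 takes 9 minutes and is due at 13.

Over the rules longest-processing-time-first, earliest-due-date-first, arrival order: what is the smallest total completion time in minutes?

LPT (decreasing processing time): Task 3 Task 2 Task 4 Task 1.
Task 3: 0→12
Task 2: 12→22
Task 4: 22→31
Task 1: 31→37
Sum = 12+22+31+37 = 102.
EDD (increasing due date): Task 4 Task 2 Task 1 Task 3.
Task 4: 0→9
Task 2: 9→19
Task 1: 19→25
Task 3: 25→37
Sum = 9+19+25+37 = 90.
FIFO (arrival order): Task 1 Task 2 Task 3 Task 4.
Task 1: 0→6
Task 2: 6→16
Task 3: 16→28
Task 4: 28→37
Sum = 6+16+28+37 = 87.
LPT 102, EDD 90, FIFO 87 → minimum 87.

87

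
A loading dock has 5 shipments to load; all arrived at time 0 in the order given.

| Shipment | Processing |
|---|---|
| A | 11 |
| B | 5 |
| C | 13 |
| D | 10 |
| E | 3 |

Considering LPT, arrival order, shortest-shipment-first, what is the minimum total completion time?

100

LPT (decreasing processing time): C A D B E.
C: 0→13
A: 13→24
D: 24→34
B: 34→39
E: 39→42
Sum = 13+24+34+39+42 = 152.
FIFO (arrival order): A B C D E.
A: 0→11
B: 11→16
C: 16→29
D: 29→39
E: 39→42
Sum = 11+16+29+39+42 = 137.
SPT (increasing processing time): E B D A C.
E: 0→3
B: 3→8
D: 8→18
A: 18→29
C: 29→42
Sum = 3+8+18+29+42 = 100.
LPT 152, FIFO 137, SPT 100 → minimum 100.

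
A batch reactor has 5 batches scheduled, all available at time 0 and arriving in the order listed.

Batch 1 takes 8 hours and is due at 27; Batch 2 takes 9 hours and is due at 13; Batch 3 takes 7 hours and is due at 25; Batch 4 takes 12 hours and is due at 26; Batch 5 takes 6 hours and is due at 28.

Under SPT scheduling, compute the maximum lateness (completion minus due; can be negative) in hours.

17

SPT (increasing processing time): Batch 5 Batch 3 Batch 1 Batch 2 Batch 4.
Batch 5: 0→6, due 28, lateness -22
Batch 3: 6→13, due 25, lateness -12
Batch 1: 13→21, due 27, lateness -6
Batch 2: 21→30, due 13, lateness 17
Batch 4: 30→42, due 26, lateness 16
Maximum = 17.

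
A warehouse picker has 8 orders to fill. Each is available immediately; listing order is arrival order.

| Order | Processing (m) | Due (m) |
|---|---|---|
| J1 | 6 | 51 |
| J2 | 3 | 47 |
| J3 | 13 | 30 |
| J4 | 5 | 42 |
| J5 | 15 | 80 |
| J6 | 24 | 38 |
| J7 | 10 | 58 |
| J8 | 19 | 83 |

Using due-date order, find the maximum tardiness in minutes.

12

EDD (increasing due date): J3 J6 J4 J2 J1 J7 J5 J8.
J3: 0→13, due 30, tardiness 0
J6: 13→37, due 38, tardiness 0
J4: 37→42, due 42, tardiness 0
J2: 42→45, due 47, tardiness 0
J1: 45→51, due 51, tardiness 0
J7: 51→61, due 58, tardiness 3
J5: 61→76, due 80, tardiness 0
J8: 76→95, due 83, tardiness 12
Maximum = 12.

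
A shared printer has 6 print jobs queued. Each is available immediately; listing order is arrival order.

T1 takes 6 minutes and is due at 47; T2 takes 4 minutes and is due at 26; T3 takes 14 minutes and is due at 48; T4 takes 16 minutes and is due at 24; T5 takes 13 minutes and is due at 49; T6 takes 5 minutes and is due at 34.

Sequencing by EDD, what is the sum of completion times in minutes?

EDD (increasing due date): T4 T2 T6 T1 T3 T5.
T4: 0→16
T2: 16→20
T6: 20→25
T1: 25→31
T3: 31→45
T5: 45→58
Sum = 16+20+25+31+45+58 = 195.

195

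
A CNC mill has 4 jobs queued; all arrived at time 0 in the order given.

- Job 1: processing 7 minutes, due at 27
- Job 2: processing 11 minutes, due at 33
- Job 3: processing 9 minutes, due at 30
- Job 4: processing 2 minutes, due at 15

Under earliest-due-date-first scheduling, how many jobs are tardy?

EDD (increasing due date): Job 4 Job 1 Job 3 Job 2.
Job 4: 0→2, due 15, tardiness 0
Job 1: 2→9, due 27, tardiness 0
Job 3: 9→18, due 30, tardiness 0
Job 2: 18→29, due 33, tardiness 0
Late jobs: 0.

0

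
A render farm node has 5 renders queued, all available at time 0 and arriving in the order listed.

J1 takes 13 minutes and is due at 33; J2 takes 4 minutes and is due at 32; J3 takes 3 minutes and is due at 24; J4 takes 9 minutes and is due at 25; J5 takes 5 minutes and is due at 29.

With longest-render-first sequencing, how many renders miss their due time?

LPT (decreasing processing time): J1 J4 J5 J2 J3.
J1: 0→13, due 33, tardiness 0
J4: 13→22, due 25, tardiness 0
J5: 22→27, due 29, tardiness 0
J2: 27→31, due 32, tardiness 0
J3: 31→34, due 24, tardiness 10
Late renders: 1.

1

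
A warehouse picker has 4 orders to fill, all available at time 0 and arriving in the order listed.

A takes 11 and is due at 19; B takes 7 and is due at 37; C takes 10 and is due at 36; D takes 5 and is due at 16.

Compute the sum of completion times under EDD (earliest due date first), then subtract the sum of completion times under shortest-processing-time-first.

8

EDD (increasing due date): D A C B.
D: 0→5
A: 5→16
C: 16→26
B: 26→33
Sum = 5+16+26+33 = 80.
SPT (increasing processing time): D B C A.
D: 0→5
B: 5→12
C: 12→22
A: 22→33
Sum = 5+12+22+33 = 72.
Difference = 80 − 72 = 8.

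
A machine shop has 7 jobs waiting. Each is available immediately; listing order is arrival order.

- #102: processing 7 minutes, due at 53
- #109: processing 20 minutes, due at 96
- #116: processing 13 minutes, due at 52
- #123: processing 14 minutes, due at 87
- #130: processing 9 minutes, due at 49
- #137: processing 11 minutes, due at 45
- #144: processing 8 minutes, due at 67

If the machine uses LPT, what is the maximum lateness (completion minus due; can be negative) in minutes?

LPT (decreasing processing time): #109 #123 #116 #137 #130 #144 #102.
#109: 0→20, due 96, lateness -76
#123: 20→34, due 87, lateness -53
#116: 34→47, due 52, lateness -5
#137: 47→58, due 45, lateness 13
#130: 58→67, due 49, lateness 18
#144: 67→75, due 67, lateness 8
#102: 75→82, due 53, lateness 29
Maximum = 29.

29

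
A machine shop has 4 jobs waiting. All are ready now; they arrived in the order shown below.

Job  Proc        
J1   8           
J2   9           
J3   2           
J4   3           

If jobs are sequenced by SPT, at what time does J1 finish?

13

SPT (increasing processing time): J3 J4 J1 J2.
J3: 0→2
J4: 2→5
J1: 5→13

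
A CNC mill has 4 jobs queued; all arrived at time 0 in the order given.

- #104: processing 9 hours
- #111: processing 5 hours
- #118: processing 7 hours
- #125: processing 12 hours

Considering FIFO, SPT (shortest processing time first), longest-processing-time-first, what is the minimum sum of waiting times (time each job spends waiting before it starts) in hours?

38

FIFO (arrival order): #104 #111 #118 #125.
#104: waits 0, runs 0→9
#111: waits 9, runs 9→14
#118: waits 14, runs 14→21
#125: waits 21, runs 21→33
Sum = 0+9+14+21 = 44.
SPT (increasing processing time): #111 #118 #104 #125.
#111: waits 0, runs 0→5
#118: waits 5, runs 5→12
#104: waits 12, runs 12→21
#125: waits 21, runs 21→33
Sum = 0+5+12+21 = 38.
LPT (decreasing processing time): #125 #104 #118 #111.
#125: waits 0, runs 0→12
#104: waits 12, runs 12→21
#118: waits 21, runs 21→28
#111: waits 28, runs 28→33
Sum = 0+12+21+28 = 61.
FIFO 44, SPT 38, LPT 61 → minimum 38.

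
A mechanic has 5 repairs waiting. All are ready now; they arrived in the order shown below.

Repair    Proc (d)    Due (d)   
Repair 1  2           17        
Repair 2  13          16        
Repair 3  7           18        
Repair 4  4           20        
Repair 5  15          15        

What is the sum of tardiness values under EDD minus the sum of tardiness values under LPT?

-7

EDD (increasing due date): Repair 5 Repair 2 Repair 1 Repair 3 Repair 4.
Repair 5: 0→15, due 15, tardiness 0
Repair 2: 15→28, due 16, tardiness 12
Repair 1: 28→30, due 17, tardiness 13
Repair 3: 30→37, due 18, tardiness 19
Repair 4: 37→41, due 20, tardiness 21
Sum = 0+12+13+19+21 = 65.
LPT (decreasing processing time): Repair 5 Repair 2 Repair 3 Repair 4 Repair 1.
Repair 5: 0→15, due 15, tardiness 0
Repair 2: 15→28, due 16, tardiness 12
Repair 3: 28→35, due 18, tardiness 17
Repair 4: 35→39, due 20, tardiness 19
Repair 1: 39→41, due 17, tardiness 24
Sum = 0+12+17+19+24 = 72.
Difference = 65 − 72 = -7.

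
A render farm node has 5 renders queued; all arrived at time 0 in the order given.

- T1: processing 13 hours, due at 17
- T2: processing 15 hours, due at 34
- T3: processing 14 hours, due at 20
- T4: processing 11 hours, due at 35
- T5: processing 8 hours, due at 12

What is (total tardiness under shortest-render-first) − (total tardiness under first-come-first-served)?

-21

SPT (increasing processing time): T5 T4 T1 T3 T2.
T5: 0→8, due 12, tardiness 0
T4: 8→19, due 35, tardiness 0
T1: 19→32, due 17, tardiness 15
T3: 32→46, due 20, tardiness 26
T2: 46→61, due 34, tardiness 27
Sum = 0+0+15+26+27 = 68.
FIFO (arrival order): T1 T2 T3 T4 T5.
T1: 0→13, due 17, tardiness 0
T2: 13→28, due 34, tardiness 0
T3: 28→42, due 20, tardiness 22
T4: 42→53, due 35, tardiness 18
T5: 53→61, due 12, tardiness 49
Sum = 0+0+22+18+49 = 89.
Difference = 68 − 89 = -21.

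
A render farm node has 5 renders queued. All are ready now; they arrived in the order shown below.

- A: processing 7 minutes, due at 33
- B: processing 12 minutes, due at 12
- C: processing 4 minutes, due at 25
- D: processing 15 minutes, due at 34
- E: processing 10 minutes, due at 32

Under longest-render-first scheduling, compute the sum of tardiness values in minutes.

LPT (decreasing processing time): D B E A C.
D: 0→15, due 34, tardiness 0
B: 15→27, due 12, tardiness 15
E: 27→37, due 32, tardiness 5
A: 37→44, due 33, tardiness 11
C: 44→48, due 25, tardiness 23
Sum = 0+15+5+11+23 = 54.

54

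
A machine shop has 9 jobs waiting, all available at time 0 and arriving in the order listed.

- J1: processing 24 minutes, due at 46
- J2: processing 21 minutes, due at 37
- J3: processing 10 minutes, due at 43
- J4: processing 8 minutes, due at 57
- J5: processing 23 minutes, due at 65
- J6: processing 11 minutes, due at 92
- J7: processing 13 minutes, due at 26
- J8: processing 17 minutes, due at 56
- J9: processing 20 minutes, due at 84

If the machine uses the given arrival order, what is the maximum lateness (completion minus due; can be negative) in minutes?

84

FIFO (arrival order): J1 J2 J3 J4 J5 J6 J7 J8 J9.
J1: 0→24, due 46, lateness -22
J2: 24→45, due 37, lateness 8
J3: 45→55, due 43, lateness 12
J4: 55→63, due 57, lateness 6
J5: 63→86, due 65, lateness 21
J6: 86→97, due 92, lateness 5
J7: 97→110, due 26, lateness 84
J8: 110→127, due 56, lateness 71
J9: 127→147, due 84, lateness 63
Maximum = 84.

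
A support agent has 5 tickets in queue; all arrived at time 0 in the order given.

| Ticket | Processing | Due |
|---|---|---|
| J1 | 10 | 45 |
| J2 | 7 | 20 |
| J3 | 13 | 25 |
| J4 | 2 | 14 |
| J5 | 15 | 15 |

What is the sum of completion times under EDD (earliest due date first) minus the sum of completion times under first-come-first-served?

EDD (increasing due date): J4 J5 J2 J3 J1.
J4: 0→2
J5: 2→17
J2: 17→24
J3: 24→37
J1: 37→47
Sum = 2+17+24+37+47 = 127.
FIFO (arrival order): J1 J2 J3 J4 J5.
J1: 0→10
J2: 10→17
J3: 17→30
J4: 30→32
J5: 32→47
Sum = 10+17+30+32+47 = 136.
Difference = 127 − 136 = -9.

-9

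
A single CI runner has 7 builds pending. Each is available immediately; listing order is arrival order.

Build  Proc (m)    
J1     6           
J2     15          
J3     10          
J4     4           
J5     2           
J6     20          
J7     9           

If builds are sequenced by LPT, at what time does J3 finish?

45

LPT (decreasing processing time): J6 J2 J3 J7 J1 J4 J5.
J6: 0→20
J2: 20→35
J3: 35→45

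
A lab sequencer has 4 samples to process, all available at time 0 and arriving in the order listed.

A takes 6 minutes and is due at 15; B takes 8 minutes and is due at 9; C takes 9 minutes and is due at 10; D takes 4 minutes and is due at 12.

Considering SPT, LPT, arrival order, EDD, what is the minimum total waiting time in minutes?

32

SPT (increasing processing time): D A B C.
D: waits 0, runs 0→4
A: waits 4, runs 4→10
B: waits 10, runs 10→18
C: waits 18, runs 18→27
Sum = 0+4+10+18 = 32.
LPT (decreasing processing time): C B A D.
C: waits 0, runs 0→9
B: waits 9, runs 9→17
A: waits 17, runs 17→23
D: waits 23, runs 23→27
Sum = 0+9+17+23 = 49.
FIFO (arrival order): A B C D.
A: waits 0, runs 0→6
B: waits 6, runs 6→14
C: waits 14, runs 14→23
D: waits 23, runs 23→27
Sum = 0+6+14+23 = 43.
EDD (increasing due date): B C D A.
B: waits 0, runs 0→8
C: waits 8, runs 8→17
D: waits 17, runs 17→21
A: waits 21, runs 21→27
Sum = 0+8+17+21 = 46.
SPT 32, LPT 49, FIFO 43, EDD 46 → minimum 32.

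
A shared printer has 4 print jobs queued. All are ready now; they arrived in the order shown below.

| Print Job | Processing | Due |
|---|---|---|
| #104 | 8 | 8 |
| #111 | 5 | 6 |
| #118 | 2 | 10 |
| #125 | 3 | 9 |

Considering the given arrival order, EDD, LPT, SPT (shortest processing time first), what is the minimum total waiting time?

FIFO (arrival order): #104 #111 #118 #125.
#104: waits 0, runs 0→8
#111: waits 8, runs 8→13
#118: waits 13, runs 13→15
#125: waits 15, runs 15→18
Sum = 0+8+13+15 = 36.
EDD (increasing due date): #111 #104 #125 #118.
#111: waits 0, runs 0→5
#104: waits 5, runs 5→13
#125: waits 13, runs 13→16
#118: waits 16, runs 16→18
Sum = 0+5+13+16 = 34.
LPT (decreasing processing time): #104 #111 #125 #118.
#104: waits 0, runs 0→8
#111: waits 8, runs 8→13
#125: waits 13, runs 13→16
#118: waits 16, runs 16→18
Sum = 0+8+13+16 = 37.
SPT (increasing processing time): #118 #125 #111 #104.
#118: waits 0, runs 0→2
#125: waits 2, runs 2→5
#111: waits 5, runs 5→10
#104: waits 10, runs 10→18
Sum = 0+2+5+10 = 17.
FIFO 36, EDD 34, LPT 37, SPT 17 → minimum 17.

17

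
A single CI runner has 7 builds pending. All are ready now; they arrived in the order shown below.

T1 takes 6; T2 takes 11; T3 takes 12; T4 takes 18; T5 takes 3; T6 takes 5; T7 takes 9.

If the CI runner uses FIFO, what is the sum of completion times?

268

FIFO (arrival order): T1 T2 T3 T4 T5 T6 T7.
T1: 0→6
T2: 6→17
T3: 17→29
T4: 29→47
T5: 47→50
T6: 50→55
T7: 55→64
Sum = 6+17+29+47+50+55+64 = 268.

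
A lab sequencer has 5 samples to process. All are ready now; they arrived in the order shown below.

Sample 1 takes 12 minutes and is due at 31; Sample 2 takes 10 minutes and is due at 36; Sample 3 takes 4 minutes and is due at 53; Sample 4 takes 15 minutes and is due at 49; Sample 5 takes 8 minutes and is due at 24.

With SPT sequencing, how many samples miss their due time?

SPT (increasing processing time): Sample 3 Sample 5 Sample 2 Sample 1 Sample 4.
Sample 3: 0→4, due 53, tardiness 0
Sample 5: 4→12, due 24, tardiness 0
Sample 2: 12→22, due 36, tardiness 0
Sample 1: 22→34, due 31, tardiness 3
Sample 4: 34→49, due 49, tardiness 0
Late samples: 1.

1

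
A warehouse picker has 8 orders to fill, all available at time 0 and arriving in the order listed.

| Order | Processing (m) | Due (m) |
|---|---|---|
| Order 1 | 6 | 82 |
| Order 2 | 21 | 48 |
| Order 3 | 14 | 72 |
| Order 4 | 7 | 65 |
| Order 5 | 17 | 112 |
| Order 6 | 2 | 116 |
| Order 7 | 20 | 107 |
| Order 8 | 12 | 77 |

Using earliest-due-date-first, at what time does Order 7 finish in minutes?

EDD (increasing due date): Order 2 Order 4 Order 3 Order 8 Order 1 Order 7 Order 5 Order 6.
Order 2: 0→21
Order 4: 21→28
Order 3: 28→42
Order 8: 42→54
Order 1: 54→60
Order 7: 60→80

80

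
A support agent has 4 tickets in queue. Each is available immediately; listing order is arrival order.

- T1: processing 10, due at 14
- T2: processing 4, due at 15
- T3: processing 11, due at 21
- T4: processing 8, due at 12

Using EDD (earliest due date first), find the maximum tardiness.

EDD (increasing due date): T4 T1 T2 T3.
T4: 0→8, due 12, tardiness 0
T1: 8→18, due 14, tardiness 4
T2: 18→22, due 15, tardiness 7
T3: 22→33, due 21, tardiness 12
Maximum = 12.

12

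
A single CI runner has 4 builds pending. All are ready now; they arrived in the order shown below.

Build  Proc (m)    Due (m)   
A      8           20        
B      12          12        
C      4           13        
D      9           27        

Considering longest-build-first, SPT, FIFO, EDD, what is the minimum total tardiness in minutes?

13

LPT (decreasing processing time): B D A C.
B: 0→12, due 12, tardiness 0
D: 12→21, due 27, tardiness 0
A: 21→29, due 20, tardiness 9
C: 29→33, due 13, tardiness 20
Sum = 0+0+9+20 = 29.
SPT (increasing processing time): C A D B.
C: 0→4, due 13, tardiness 0
A: 4→12, due 20, tardiness 0
D: 12→21, due 27, tardiness 0
B: 21→33, due 12, tardiness 21
Sum = 0+0+0+21 = 21.
FIFO (arrival order): A B C D.
A: 0→8, due 20, tardiness 0
B: 8→20, due 12, tardiness 8
C: 20→24, due 13, tardiness 11
D: 24→33, due 27, tardiness 6
Sum = 0+8+11+6 = 25.
EDD (increasing due date): B C A D.
B: 0→12, due 12, tardiness 0
C: 12→16, due 13, tardiness 3
A: 16→24, due 20, tardiness 4
D: 24→33, due 27, tardiness 6
Sum = 0+3+4+6 = 13.
LPT 29, SPT 21, FIFO 25, EDD 13 → minimum 13.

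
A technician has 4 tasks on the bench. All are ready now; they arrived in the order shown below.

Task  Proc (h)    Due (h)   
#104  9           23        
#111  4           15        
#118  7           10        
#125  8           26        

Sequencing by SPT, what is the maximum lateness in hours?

5

SPT (increasing processing time): #111 #118 #125 #104.
#111: 0→4, due 15, lateness -11
#118: 4→11, due 10, lateness 1
#125: 11→19, due 26, lateness -7
#104: 19→28, due 23, lateness 5
Maximum = 5.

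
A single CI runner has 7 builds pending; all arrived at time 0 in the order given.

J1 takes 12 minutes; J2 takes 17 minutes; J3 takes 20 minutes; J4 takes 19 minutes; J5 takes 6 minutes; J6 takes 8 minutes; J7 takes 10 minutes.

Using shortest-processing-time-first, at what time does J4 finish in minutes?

72

SPT (increasing processing time): J5 J6 J7 J1 J2 J4 J3.
J5: 0→6
J6: 6→14
J7: 14→24
J1: 24→36
J2: 36→53
J4: 53→72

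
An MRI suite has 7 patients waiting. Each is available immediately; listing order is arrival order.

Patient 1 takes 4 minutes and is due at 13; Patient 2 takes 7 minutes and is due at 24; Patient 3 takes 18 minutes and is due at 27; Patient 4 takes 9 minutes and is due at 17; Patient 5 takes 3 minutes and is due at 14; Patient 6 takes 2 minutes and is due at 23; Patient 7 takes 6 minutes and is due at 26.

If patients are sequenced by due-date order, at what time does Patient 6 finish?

18

EDD (increasing due date): Patient 1 Patient 5 Patient 4 Patient 6 Patient 2 Patient 7 Patient 3.
Patient 1: 0→4
Patient 5: 4→7
Patient 4: 7→16
Patient 6: 16→18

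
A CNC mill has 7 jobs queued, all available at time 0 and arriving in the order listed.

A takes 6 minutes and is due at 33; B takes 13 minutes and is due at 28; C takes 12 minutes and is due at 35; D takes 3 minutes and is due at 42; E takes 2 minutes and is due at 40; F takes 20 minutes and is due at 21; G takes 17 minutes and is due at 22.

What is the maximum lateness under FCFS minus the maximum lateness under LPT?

16

FIFO (arrival order): A B C D E F G.
A: 0→6, due 33, lateness -27
B: 6→19, due 28, lateness -9
C: 19→31, due 35, lateness -4
D: 31→34, due 42, lateness -8
E: 34→36, due 40, lateness -4
F: 36→56, due 21, lateness 35
G: 56→73, due 22, lateness 51
Maximum = 51.
LPT (decreasing processing time): F G B C A D E.
F: 0→20, due 21, lateness -1
G: 20→37, due 22, lateness 15
B: 37→50, due 28, lateness 22
C: 50→62, due 35, lateness 27
A: 62→68, due 33, lateness 35
D: 68→71, due 42, lateness 29
E: 71→73, due 40, lateness 33
Maximum = 35.
Difference = 51 − 35 = 16.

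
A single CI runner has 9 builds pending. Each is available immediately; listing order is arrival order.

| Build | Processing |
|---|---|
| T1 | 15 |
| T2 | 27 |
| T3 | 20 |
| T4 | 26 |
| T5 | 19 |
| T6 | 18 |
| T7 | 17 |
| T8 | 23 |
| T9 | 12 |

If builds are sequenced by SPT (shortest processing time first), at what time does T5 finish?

81

SPT (increasing processing time): T9 T1 T7 T6 T5 T3 T8 T4 T2.
T9: 0→12
T1: 12→27
T7: 27→44
T6: 44→62
T5: 62→81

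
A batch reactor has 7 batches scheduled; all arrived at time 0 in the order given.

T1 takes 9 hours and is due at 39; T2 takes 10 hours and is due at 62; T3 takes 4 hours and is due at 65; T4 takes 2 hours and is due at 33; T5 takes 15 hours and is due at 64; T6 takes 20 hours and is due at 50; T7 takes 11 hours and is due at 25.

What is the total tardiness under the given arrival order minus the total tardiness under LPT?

-33

FIFO (arrival order): T1 T2 T3 T4 T5 T6 T7.
T1: 0→9, due 39, tardiness 0
T2: 9→19, due 62, tardiness 0
T3: 19→23, due 65, tardiness 0
T4: 23→25, due 33, tardiness 0
T5: 25→40, due 64, tardiness 0
T6: 40→60, due 50, tardiness 10
T7: 60→71, due 25, tardiness 46
Sum = 0+0+0+0+0+10+46 = 56.
LPT (decreasing processing time): T6 T5 T7 T2 T1 T3 T4.
T6: 0→20, due 50, tardiness 0
T5: 20→35, due 64, tardiness 0
T7: 35→46, due 25, tardiness 21
T2: 46→56, due 62, tardiness 0
T1: 56→65, due 39, tardiness 26
T3: 65→69, due 65, tardiness 4
T4: 69→71, due 33, tardiness 38
Sum = 0+0+21+0+26+4+38 = 89.
Difference = 56 − 89 = -33.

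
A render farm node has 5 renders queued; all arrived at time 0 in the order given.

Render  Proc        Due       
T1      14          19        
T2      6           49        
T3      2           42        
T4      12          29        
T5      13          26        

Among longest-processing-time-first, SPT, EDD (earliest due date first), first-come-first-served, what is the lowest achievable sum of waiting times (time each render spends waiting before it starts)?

63

LPT (decreasing processing time): T1 T5 T4 T2 T3.
T1: waits 0, runs 0→14
T5: waits 14, runs 14→27
T4: waits 27, runs 27→39
T2: waits 39, runs 39→45
T3: waits 45, runs 45→47
Sum = 0+14+27+39+45 = 125.
SPT (increasing processing time): T3 T2 T4 T5 T1.
T3: waits 0, runs 0→2
T2: waits 2, runs 2→8
T4: waits 8, runs 8→20
T5: waits 20, runs 20→33
T1: waits 33, runs 33→47
Sum = 0+2+8+20+33 = 63.
EDD (increasing due date): T1 T5 T4 T3 T2.
T1: waits 0, runs 0→14
T5: waits 14, runs 14→27
T4: waits 27, runs 27→39
T3: waits 39, runs 39→41
T2: waits 41, runs 41→47
Sum = 0+14+27+39+41 = 121.
FIFO (arrival order): T1 T2 T3 T4 T5.
T1: waits 0, runs 0→14
T2: waits 14, runs 14→20
T3: waits 20, runs 20→22
T4: waits 22, runs 22→34
T5: waits 34, runs 34→47
Sum = 0+14+20+22+34 = 90.
LPT 125, SPT 63, EDD 121, FIFO 90 → minimum 63.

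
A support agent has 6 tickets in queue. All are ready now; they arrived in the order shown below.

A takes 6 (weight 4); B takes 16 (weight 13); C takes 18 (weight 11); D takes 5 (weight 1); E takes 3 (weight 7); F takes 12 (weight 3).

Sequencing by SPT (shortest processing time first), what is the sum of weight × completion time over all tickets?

SPT (increasing processing time): E D A F B C.
E: finishes 3, weight 7, w·C = 21
D: finishes 8, weight 1, w·C = 8
A: finishes 14, weight 4, w·C = 56
F: finishes 26, weight 3, w·C = 78
B: finishes 42, weight 13, w·C = 546
C: finishes 60, weight 11, w·C = 660
Sum = 21+8+56+78+546+660 = 1369.

1369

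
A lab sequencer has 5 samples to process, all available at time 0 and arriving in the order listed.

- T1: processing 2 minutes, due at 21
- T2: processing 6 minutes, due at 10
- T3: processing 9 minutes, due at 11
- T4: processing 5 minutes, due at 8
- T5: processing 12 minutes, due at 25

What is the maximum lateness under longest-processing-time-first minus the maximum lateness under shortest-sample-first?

13

LPT (decreasing processing time): T5 T3 T2 T4 T1.
T5: 0→12, due 25, lateness -13
T3: 12→21, due 11, lateness 10
T2: 21→27, due 10, lateness 17
T4: 27→32, due 8, lateness 24
T1: 32→34, due 21, lateness 13
Maximum = 24.
SPT (increasing processing time): T1 T4 T2 T3 T5.
T1: 0→2, due 21, lateness -19
T4: 2→7, due 8, lateness -1
T2: 7→13, due 10, lateness 3
T3: 13→22, due 11, lateness 11
T5: 22→34, due 25, lateness 9
Maximum = 11.
Difference = 24 − 11 = 13.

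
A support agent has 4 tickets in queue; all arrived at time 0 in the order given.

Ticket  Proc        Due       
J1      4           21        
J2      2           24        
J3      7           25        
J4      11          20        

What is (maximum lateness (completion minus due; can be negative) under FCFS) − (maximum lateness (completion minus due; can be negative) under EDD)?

FIFO (arrival order): J1 J2 J3 J4.
J1: 0→4, due 21, lateness -17
J2: 4→6, due 24, lateness -18
J3: 6→13, due 25, lateness -12
J4: 13→24, due 20, lateness 4
Maximum = 4.
EDD (increasing due date): J4 J1 J2 J3.
J4: 0→11, due 20, lateness -9
J1: 11→15, due 21, lateness -6
J2: 15→17, due 24, lateness -7
J3: 17→24, due 25, lateness -1
Maximum = -1.
Difference = 4 − -1 = 5.

5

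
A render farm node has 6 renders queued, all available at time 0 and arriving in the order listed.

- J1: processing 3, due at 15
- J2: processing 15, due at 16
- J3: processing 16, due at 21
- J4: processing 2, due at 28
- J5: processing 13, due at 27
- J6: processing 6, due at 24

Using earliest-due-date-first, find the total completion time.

EDD (increasing due date): J1 J2 J3 J6 J5 J4.
J1: 0→3
J2: 3→18
J3: 18→34
J6: 34→40
J5: 40→53
J4: 53→55
Sum = 3+18+34+40+53+55 = 203.

203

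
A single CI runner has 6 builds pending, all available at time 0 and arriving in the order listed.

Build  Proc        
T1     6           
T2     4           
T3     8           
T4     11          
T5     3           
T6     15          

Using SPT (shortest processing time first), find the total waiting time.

76

SPT (increasing processing time): T5 T2 T1 T3 T4 T6.
T5: waits 0, runs 0→3
T2: waits 3, runs 3→7
T1: waits 7, runs 7→13
T3: waits 13, runs 13→21
T4: waits 21, runs 21→32
T6: waits 32, runs 32→47
Sum = 0+3+7+13+21+32 = 76.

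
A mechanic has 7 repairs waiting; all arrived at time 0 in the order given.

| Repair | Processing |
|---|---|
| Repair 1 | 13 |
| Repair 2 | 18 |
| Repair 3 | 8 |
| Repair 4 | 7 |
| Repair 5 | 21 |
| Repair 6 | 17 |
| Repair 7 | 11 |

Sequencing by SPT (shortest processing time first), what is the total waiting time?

217

SPT (increasing processing time): Repair 4 Repair 3 Repair 7 Repair 1 Repair 6 Repair 2 Repair 5.
Repair 4: waits 0, runs 0→7
Repair 3: waits 7, runs 7→15
Repair 7: waits 15, runs 15→26
Repair 1: waits 26, runs 26→39
Repair 6: waits 39, runs 39→56
Repair 2: waits 56, runs 56→74
Repair 5: waits 74, runs 74→95
Sum = 0+7+15+26+39+56+74 = 217.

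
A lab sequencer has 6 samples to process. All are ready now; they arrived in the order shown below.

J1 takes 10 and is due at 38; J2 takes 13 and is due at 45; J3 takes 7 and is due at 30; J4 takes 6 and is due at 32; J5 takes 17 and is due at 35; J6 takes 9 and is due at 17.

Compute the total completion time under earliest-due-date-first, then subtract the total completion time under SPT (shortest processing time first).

EDD (increasing due date): J6 J3 J4 J5 J1 J2.
J6: 0→9
J3: 9→16
J4: 16→22
J5: 22→39
J1: 39→49
J2: 49→62
Sum = 9+16+22+39+49+62 = 197.
SPT (increasing processing time): J4 J3 J6 J1 J2 J5.
J4: 0→6
J3: 6→13
J6: 13→22
J1: 22→32
J2: 32→45
J5: 45→62
Sum = 6+13+22+32+45+62 = 180.
Difference = 197 − 180 = 17.

17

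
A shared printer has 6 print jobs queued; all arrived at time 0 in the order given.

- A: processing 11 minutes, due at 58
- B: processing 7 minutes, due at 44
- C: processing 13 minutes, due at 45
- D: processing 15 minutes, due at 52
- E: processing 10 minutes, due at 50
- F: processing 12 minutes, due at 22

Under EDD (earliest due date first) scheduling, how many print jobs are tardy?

2

EDD (increasing due date): F B C E D A.
F: 0→12, due 22, tardiness 0
B: 12→19, due 44, tardiness 0
C: 19→32, due 45, tardiness 0
E: 32→42, due 50, tardiness 0
D: 42→57, due 52, tardiness 5
A: 57→68, due 58, tardiness 10
Late print jobs: 2.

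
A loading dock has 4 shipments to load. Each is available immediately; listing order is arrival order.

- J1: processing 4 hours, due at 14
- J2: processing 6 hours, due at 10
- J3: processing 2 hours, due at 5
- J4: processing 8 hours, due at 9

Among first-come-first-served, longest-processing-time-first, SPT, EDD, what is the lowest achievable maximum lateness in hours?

6

FIFO (arrival order): J1 J2 J3 J4.
J1: 0→4, due 14, lateness -10
J2: 4→10, due 10, lateness 0
J3: 10→12, due 5, lateness 7
J4: 12→20, due 9, lateness 11
Maximum = 11.
LPT (decreasing processing time): J4 J2 J1 J3.
J4: 0→8, due 9, lateness -1
J2: 8→14, due 10, lateness 4
J1: 14→18, due 14, lateness 4
J3: 18→20, due 5, lateness 15
Maximum = 15.
SPT (increasing processing time): J3 J1 J2 J4.
J3: 0→2, due 5, lateness -3
J1: 2→6, due 14, lateness -8
J2: 6→12, due 10, lateness 2
J4: 12→20, due 9, lateness 11
Maximum = 11.
EDD (increasing due date): J3 J4 J2 J1.
J3: 0→2, due 5, lateness -3
J4: 2→10, due 9, lateness 1
J2: 10→16, due 10, lateness 6
J1: 16→20, due 14, lateness 6
Maximum = 6.
FIFO 11, LPT 15, SPT 11, EDD 6 → minimum 6.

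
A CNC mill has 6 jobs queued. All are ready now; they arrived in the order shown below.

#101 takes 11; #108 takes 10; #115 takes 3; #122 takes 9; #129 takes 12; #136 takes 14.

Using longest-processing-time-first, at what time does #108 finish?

47

LPT (decreasing processing time): #136 #129 #101 #108 #122 #115.
#136: 0→14
#129: 14→26
#101: 26→37
#108: 37→47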